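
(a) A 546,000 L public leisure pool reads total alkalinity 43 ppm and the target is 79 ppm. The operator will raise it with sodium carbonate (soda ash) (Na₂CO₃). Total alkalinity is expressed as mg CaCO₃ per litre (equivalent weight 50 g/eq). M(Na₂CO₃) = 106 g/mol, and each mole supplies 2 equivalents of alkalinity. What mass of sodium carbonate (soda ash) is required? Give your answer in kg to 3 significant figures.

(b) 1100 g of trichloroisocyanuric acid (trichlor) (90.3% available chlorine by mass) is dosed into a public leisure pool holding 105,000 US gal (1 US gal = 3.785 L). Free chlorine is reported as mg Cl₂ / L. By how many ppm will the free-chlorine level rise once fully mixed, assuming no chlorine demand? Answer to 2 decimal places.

(a) 20.8 kg; (b) 2.50 ppm

(a) Alkalinity to add: (79 − 43) = 36 mg/L as CaCO₃ × 546,000 L = 19,660 g as CaCO₃.
(a) Equivalents: 19,660 g ÷ 50 g/eq = 393.1 eq.
(a) Each mole of Na₂CO₃ supplies 2 eq, so 393.1 / 2 = 196.6 mol.
(a) Mass: 196.6 mol × 106 g/mol = 20,840 g.

(b) Volume: 105,000 US gal × 3.785 L/gal = 397,425 L.
(b) Available chlorine delivered: 1100 g × 0.903 = 993.3 g as Cl₂.
(b) Concentration rise: 993.3 g / 397,425 L = 2.499 mg/L = 2.50 ppm.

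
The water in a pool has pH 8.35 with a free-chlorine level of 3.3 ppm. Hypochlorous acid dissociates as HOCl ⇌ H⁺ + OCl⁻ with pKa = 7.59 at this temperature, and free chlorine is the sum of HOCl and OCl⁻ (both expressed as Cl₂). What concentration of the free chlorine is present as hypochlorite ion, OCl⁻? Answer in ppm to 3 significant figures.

[OCl⁻]/[HOCl] = 10^(pH − pKa) = 10^(8.35 − 7.59) = 10^0.76 = 5.754.
Fraction as HOCl = 1 / (1 + 5.754) = 0.1481.
OCl⁻ = (1 − 0.1481) × 3.3 ppm = 2.811 ppm.

2.81 ppm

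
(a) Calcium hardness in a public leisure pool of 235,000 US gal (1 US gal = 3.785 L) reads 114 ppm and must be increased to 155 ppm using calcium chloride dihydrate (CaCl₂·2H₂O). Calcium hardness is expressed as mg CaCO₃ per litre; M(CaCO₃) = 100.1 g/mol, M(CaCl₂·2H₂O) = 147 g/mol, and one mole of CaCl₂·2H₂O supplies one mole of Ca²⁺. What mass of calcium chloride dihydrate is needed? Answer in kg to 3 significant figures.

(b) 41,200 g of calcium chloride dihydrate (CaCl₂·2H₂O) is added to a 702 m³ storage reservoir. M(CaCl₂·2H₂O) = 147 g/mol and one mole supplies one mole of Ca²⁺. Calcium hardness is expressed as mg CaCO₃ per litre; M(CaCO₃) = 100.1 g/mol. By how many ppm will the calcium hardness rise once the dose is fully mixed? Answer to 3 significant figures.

(a) Volume: 235,000 US gal × 3.785 L/gal = 889,475 L.
(a) Hardness to add: (155 − 114) = 41 mg/L as CaCO₃ × 889,475 L = 36,470 g as CaCO₃.
(a) Moles of Ca²⁺ (1 mol Ca²⁺ ≡ 1 mol CaCO₃): 36,470 / 100.1 g/mol = 364.3 mol.
(a) Mass of CaCl₂·2H₂O: 364.3 × 147 = 53,560 g.

(b) Volume: 702 m³ = 702,000 L.
(b) Moles of Ca²⁺: 41,200 g ÷ 147 g/mol = 280.3 mol.
(b) As CaCO₃: 280.3 mol × 100.1 g/mol = 28,060 g.
(b) Rise: 28,060 g / 702,000 L × 1000 = 39.96 mg/L.

(a) 53.6 kg; (b) 40.0 ppm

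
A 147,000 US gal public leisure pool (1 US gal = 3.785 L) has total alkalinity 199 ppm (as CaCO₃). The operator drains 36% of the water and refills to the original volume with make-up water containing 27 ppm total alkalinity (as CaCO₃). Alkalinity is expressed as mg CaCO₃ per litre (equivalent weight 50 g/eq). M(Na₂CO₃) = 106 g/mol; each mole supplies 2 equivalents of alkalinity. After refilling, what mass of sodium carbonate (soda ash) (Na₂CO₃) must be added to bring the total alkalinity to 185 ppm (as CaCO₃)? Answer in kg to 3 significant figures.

28.3 kg

Volume: 147,000 US gal × 3.785 L/gal = 556,395 L.
After draining 36% and refilling: 199 × 0.64 + 27 × 0.36 = 137.08 ppm.
Deficit to target: 185 − 137.08 = 47.92 mg/L.
As CaCO₃: 47.92 mg/L × 556,395 L = 26,660 g; ÷ 50 g/eq ÷ 2 = 266.6 mol Na₂CO₃.
Mass: 266.6 × 106 = 28,260 g.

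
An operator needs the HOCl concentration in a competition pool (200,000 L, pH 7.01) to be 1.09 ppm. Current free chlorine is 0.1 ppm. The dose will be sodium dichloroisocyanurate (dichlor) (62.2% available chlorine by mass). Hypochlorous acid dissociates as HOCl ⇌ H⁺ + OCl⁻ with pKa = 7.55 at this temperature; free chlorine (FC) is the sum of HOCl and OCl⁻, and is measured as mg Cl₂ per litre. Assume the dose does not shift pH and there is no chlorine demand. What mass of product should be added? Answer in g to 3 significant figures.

419 g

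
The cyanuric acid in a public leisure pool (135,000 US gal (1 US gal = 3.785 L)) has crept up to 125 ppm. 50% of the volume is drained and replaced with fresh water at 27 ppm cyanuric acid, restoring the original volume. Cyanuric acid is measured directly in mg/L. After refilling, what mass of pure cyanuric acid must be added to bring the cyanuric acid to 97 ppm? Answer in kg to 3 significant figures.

10.7 kg

Volume: 135,000 US gal × 3.785 L/gal = 510,975 L.
After draining 50% and refilling: 125 × 0.50 + 27 × 0.50 = 76 ppm.
Deficit to target: 97 − 76 = 21 mg/L.
Mass: 21 mg/L × 510,975 L = 10,730 g cyanuric acid.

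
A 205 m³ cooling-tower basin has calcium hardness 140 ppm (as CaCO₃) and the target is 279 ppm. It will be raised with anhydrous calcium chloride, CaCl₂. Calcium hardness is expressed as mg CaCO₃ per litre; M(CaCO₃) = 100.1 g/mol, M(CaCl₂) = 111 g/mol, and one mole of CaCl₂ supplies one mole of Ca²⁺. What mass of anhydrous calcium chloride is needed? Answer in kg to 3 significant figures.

Volume: 205 m³ = 205,000 L.
Hardness to add: (279 − 140) = 139 mg/L as CaCO₃ × 205,000 L = 28,500 g as CaCO₃.
Moles of Ca²⁺ (1 mol Ca²⁺ ≡ 1 mol CaCO₃): 28,500 / 100.1 g/mol = 284.7 mol.
Mass of CaCl₂: 284.7 × 111 = 31,600 g.

31.6 kg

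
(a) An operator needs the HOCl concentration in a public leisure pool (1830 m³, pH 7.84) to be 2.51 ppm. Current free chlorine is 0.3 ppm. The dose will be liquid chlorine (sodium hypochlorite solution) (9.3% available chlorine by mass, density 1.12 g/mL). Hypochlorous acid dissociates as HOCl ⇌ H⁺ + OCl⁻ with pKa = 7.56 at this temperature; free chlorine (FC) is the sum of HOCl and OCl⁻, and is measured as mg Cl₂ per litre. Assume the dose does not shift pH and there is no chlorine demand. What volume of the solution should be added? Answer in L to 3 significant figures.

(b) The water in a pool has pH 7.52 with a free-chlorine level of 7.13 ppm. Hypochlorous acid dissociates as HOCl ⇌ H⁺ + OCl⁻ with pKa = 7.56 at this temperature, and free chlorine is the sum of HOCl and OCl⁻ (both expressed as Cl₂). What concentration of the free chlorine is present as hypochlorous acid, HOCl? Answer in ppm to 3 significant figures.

(a) Volume: 1830 m³ = 1,830,000 L.
(a) [OCl⁻]/[HOCl] = 10^(pH − pKa) = 10^(7.84 − 7.56) = 1.905; fraction as HOCl = 1/(1 + 1.905) = 0.3442.
(a) Free chlorine required for 2.51 ppm HOCl: 2.51 / 0.3442 = 7.293 ppm.
(a) FC to add: 7.293 − 0.3 = 6.993 mg/L as Cl₂.
(a) Cl₂ equivalent: 6.993 mg/L × 1,830,000 L = 12,800 g.
(a) Product at 9.3% available Cl: 12,800 / 0.093 = 137,600 g.
(a) Volume: 137,600 g ÷ 1.12 g/mL = 122,900 mL.

(b) [OCl⁻]/[HOCl] = 10^(pH − pKa) = 10^(7.52 − 7.56) = 10^-0.04 = 0.912.
(b) Fraction as HOCl = 1 / (1 + 0.912) = 0.523.
(b) HOCl = 0.523 × 7.13 ppm = 3.729 ppm.

(a) 123 L; (b) 3.73 ppm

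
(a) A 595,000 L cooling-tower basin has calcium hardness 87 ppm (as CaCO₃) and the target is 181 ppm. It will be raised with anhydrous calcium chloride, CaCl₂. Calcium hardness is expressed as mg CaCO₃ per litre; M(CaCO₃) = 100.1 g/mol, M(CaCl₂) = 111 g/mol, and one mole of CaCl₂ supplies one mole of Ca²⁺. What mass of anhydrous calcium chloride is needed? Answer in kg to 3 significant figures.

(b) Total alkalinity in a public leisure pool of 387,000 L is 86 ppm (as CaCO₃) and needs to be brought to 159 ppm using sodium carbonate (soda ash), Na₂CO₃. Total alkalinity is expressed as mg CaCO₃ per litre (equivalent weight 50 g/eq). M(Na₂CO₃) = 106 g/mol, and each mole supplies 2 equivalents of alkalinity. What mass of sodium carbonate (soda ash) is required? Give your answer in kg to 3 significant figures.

(a) Hardness to add: (181 − 87) = 94 mg/L as CaCO₃ × 595,000 L = 55,930 g as CaCO₃.
(a) Moles of Ca²⁺ (1 mol Ca²⁺ ≡ 1 mol CaCO₃): 55,930 / 100.1 g/mol = 558.7 mol.
(a) Mass of CaCl₂: 558.7 × 111 = 62,020 g.

(b) Alkalinity to add: (159 − 86) = 73 mg/L as CaCO₃ × 387,000 L = 28,250 g as CaCO₃.
(b) Equivalents: 28,250 g ÷ 50 g/eq = 565 eq.
(b) Each mole of Na₂CO₃ supplies 2 eq, so 565 / 2 = 282.5 mol.
(b) Mass: 282.5 mol × 106 g/mol = 29,950 g.

(a) 62.0 kg; (b) 29.9 kg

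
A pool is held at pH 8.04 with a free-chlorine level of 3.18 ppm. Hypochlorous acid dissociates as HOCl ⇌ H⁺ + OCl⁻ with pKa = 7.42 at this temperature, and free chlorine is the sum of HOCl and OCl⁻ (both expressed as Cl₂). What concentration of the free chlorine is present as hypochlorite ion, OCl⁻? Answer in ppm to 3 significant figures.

[OCl⁻]/[HOCl] = 10^(pH − pKa) = 10^(8.04 − 7.42) = 10^0.62 = 4.169.
Fraction as HOCl = 1 / (1 + 4.169) = 0.1935.
OCl⁻ = (1 − 0.1935) × 3.18 ppm = 2.565 ppm.

2.56 ppm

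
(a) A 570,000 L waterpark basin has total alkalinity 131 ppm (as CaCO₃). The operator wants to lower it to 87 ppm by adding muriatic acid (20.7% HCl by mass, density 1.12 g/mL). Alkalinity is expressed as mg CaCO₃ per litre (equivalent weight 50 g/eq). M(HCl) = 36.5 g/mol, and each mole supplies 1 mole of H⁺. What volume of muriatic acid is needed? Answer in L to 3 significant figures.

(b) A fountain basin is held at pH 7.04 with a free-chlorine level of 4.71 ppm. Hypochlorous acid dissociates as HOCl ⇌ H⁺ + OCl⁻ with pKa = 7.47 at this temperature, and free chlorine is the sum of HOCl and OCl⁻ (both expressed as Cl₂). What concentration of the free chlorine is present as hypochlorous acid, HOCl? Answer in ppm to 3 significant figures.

(a) Alkalinity to neutralize: (131 − 87) = 44 mg/L as CaCO₃ × 570,000 L = 25,080 g as CaCO₃.
(a) Equivalents of H⁺ required: 25,080 ÷ 50 g/eq = 501.6 eq = 501.6 mol HCl.
(a) Mass of HCl: 501.6 × 36.5 = 18,310 g.
(a) Mass of 20.7% solution: 18,310 / 0.207 = 88,450 g.
(a) Volume: 88,450 g ÷ 1.12 g/mL = 78,970 mL.

(b) [OCl⁻]/[HOCl] = 10^(pH − pKa) = 10^(7.04 − 7.47) = 10^-0.43 = 0.3715.
(b) Fraction as HOCl = 1 / (1 + 0.3715) = 0.7291.
(b) HOCl = 0.7291 × 4.71 ppm = 3.434 ppm.

(a) 79.0 L; (b) 3.43 ppm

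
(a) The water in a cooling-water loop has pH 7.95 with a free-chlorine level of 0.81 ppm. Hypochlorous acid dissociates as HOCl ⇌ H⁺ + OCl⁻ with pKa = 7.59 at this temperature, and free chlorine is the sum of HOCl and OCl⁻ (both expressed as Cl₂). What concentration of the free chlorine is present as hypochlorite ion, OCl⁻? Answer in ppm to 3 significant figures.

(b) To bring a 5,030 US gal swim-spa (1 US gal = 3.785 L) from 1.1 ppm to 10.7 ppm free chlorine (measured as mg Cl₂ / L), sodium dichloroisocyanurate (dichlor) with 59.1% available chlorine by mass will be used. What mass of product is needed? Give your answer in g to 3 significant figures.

(a) [OCl⁻]/[HOCl] = 10^(pH − pKa) = 10^(7.95 − 7.59) = 10^0.36 = 2.291.
(a) Fraction as HOCl = 1 / (1 + 2.291) = 0.3039.
(a) OCl⁻ = (1 − 0.3039) × 0.81 ppm = 0.5639 ppm.

(b) Volume: 5,030 US gal × 3.785 L/gal = 19,039 L.
(b) Chlorine deficit: 10.7 − 1.1 = 9.6 ppm = 9.6 mg/L as Cl₂.
(b) Cl₂ equivalent needed: 9.6 mg/L × 19,039 L = 182,800 mg = 182.8 g.
(b) Product at 59.1% available chlorine: 182.8 / 0.591 = 309.3 g.

(a) 0.564 ppm; (b) 309 g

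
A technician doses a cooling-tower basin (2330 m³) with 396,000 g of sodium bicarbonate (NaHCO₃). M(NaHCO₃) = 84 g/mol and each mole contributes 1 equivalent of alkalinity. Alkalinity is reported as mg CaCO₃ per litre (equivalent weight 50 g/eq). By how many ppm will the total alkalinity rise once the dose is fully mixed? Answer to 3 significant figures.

Volume: 2330 m³ = 2,330,000 L.
Moles of NaHCO₃: 396,000 g ÷ 84 g/mol = 4714 mol → 4714 eq of alkalinity.
As CaCO₃: 4714 eq × 50 g/eq = 235,700 g.
Rise: 235,700 g / 2,330,000 L × 1000 = 101.2 mg/L.

101 ppm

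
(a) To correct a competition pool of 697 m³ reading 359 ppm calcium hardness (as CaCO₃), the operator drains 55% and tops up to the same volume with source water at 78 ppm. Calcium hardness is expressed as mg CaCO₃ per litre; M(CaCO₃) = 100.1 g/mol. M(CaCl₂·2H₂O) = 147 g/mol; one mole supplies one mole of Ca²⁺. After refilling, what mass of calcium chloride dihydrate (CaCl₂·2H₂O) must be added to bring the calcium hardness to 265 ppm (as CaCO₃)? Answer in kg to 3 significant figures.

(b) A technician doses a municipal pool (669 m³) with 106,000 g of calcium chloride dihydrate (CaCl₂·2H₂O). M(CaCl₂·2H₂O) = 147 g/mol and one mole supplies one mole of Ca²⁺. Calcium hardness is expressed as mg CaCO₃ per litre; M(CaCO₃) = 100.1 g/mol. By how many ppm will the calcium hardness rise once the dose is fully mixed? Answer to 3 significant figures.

(a) Volume: 697 m³ = 697,000 L.
(a) After draining 55% and refilling: 359 × 0.45 + 78 × 0.55 = 204.45 ppm.
(a) Deficit to target: 265 − 204.45 = 60.55 mg/L.
(a) As CaCO₃: 60.55 mg/L × 697,000 L = 42,200 g; ÷ 100.1 = 421.6 mol Ca²⁺.
(a) Mass: 421.6 × 147 = 61,980 g.

(b) Volume: 669 m³ = 669,000 L.
(b) Moles of Ca²⁺: 106,000 g ÷ 147 g/mol = 721.1 mol.
(b) As CaCO₃: 721.1 mol × 100.1 g/mol = 72,180 g.
(b) Rise: 72,180 g / 669,000 L × 1000 = 107.9 mg/L.

(a) 62.0 kg; (b) 108 ppm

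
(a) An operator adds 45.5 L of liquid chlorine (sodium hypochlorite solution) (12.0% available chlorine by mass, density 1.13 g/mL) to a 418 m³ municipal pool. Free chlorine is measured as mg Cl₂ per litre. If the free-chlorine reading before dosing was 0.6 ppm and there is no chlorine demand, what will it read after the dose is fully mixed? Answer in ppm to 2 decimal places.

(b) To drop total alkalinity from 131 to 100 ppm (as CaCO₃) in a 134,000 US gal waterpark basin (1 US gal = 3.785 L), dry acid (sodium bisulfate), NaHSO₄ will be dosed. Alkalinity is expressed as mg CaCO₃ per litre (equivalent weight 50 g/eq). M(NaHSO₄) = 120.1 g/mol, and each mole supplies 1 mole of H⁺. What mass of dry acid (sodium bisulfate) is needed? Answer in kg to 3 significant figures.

(a) 15.36 ppm; (b) 37.8 kg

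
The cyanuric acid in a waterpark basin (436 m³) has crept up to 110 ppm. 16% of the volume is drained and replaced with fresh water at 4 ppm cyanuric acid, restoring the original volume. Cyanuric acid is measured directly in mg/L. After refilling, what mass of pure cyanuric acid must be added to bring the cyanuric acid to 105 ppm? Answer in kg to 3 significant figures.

Volume: 436 m³ = 436,000 L.
After draining 16% and refilling: 110 × 0.84 + 4 × 0.16 = 93.04 ppm.
Deficit to target: 105 − 93.04 = 11.96 mg/L.
Mass: 11.96 mg/L × 436,000 L = 5215 g cyanuric acid.

5.21 kg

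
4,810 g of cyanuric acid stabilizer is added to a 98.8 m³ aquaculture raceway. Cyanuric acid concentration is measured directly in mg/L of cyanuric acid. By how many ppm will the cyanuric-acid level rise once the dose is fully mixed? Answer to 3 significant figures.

48.7 ppm

Volume: 98.8 m³ = 98,800 L.
Rise: 4,810 g / 98,800 L × 1000 = 48.68 mg/L.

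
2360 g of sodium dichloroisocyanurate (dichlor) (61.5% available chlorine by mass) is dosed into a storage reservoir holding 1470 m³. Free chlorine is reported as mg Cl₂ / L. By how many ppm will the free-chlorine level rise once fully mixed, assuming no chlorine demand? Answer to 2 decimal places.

Volume: 1470 m³ = 1,470,000 L.
Available chlorine delivered: 2360 g × 0.615 = 1451 g as Cl₂.
Concentration rise: 1451 g / 1,470,000 L = 0.9873 mg/L = 0.99 ppm.

0.99 ppm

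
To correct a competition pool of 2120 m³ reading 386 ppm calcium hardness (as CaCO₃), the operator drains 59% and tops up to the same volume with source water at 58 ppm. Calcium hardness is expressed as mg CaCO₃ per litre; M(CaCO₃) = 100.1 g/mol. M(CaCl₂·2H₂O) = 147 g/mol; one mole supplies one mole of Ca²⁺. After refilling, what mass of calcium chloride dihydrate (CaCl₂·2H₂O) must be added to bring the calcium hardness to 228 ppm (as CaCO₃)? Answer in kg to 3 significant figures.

111 kg

Volume: 2120 m³ = 2,120,000 L.
After draining 59% and refilling: 386 × 0.41 + 58 × 0.59 = 192.48 ppm.
Deficit to target: 228 − 192.48 = 35.52 mg/L.
As CaCO₃: 35.52 mg/L × 2,120,000 L = 75,300 g; ÷ 100.1 = 752.3 mol Ca²⁺.
Mass: 752.3 × 147 = 110,600 g.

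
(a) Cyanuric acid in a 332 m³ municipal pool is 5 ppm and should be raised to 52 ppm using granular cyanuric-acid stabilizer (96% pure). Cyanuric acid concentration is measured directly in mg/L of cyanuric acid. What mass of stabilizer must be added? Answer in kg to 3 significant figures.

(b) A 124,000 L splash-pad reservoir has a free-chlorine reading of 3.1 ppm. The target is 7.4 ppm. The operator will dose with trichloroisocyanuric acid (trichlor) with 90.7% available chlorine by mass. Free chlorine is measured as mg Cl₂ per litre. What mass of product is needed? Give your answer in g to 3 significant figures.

(a) Volume: 332 m³ = 332,000 L.
(a) CYA to add: (52 − 5) = 47 mg/L × 332,000 L = 15,600 g cyanuric acid.
(a) At 96% purity: 15,600 / 0.96 = 16,250 g product.

(b) Chlorine deficit: 7.4 − 3.1 = 4.3 ppm = 4.3 mg/L as Cl₂.
(b) Cl₂ equivalent needed: 4.3 mg/L × 124,000 L = 533,200 mg = 533.2 g.
(b) Product at 90.7% available chlorine: 533.2 / 0.907 = 587.9 g.

(a) 16.3 kg; (b) 588 g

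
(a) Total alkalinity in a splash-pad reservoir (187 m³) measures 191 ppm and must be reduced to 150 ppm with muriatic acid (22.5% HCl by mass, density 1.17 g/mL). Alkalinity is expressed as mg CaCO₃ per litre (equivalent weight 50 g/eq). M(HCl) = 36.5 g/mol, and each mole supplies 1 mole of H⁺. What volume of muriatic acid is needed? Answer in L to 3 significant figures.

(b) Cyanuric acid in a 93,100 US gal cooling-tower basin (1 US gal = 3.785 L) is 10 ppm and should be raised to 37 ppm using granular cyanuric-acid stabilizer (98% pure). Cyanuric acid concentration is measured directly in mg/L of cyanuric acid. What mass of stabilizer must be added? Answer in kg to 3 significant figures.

(a) Volume: 187 m³ = 187,000 L.
(a) Alkalinity to neutralize: (191 − 150) = 41 mg/L as CaCO₃ × 187,000 L = 7667 g as CaCO₃.
(a) Equivalents of H⁺ required: 7667 ÷ 50 g/eq = 153.3 eq = 153.3 mol HCl.
(a) Mass of HCl: 153.3 × 36.5 = 5597 g.
(a) Mass of 22.5% solution: 5597 / 0.225 = 24,880 g.
(a) Volume: 24,880 g ÷ 1.17 g/mL = 21,260 mL.

(b) Volume: 93,100 US gal × 3.785 L/gal = 352,384 L.
(b) CYA to add: (37 − 10) = 27 mg/L × 352,384 L = 9514 g cyanuric acid.
(b) At 98% purity: 9514 / 0.98 = 9709 g product.

(a) 21.3 L; (b) 9.71 kg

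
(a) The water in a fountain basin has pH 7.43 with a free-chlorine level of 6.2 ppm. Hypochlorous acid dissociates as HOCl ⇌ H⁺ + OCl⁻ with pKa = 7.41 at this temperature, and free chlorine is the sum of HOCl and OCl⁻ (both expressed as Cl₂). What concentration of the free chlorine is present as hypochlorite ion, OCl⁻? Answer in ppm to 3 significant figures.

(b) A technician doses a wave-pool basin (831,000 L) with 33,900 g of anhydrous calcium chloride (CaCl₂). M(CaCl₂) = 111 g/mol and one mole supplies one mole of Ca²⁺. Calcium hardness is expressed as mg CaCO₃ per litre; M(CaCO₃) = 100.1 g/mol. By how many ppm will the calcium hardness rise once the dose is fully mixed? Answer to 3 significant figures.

(a) 3.17 ppm; (b) 36.8 ppm

(a) [OCl⁻]/[HOCl] = 10^(pH − pKa) = 10^(7.43 − 7.41) = 10^0.02 = 1.047.
(a) Fraction as HOCl = 1 / (1 + 1.047) = 0.4885.
(a) OCl⁻ = (1 − 0.4885) × 6.2 ppm = 3.171 ppm.

(b) Moles of Ca²⁺: 33,900 g ÷ 111 g/mol = 305.4 mol.
(b) As CaCO₃: 305.4 mol × 100.1 g/mol = 30,570 g.
(b) Rise: 30,570 g / 831,000 L × 1000 = 36.79 mg/L.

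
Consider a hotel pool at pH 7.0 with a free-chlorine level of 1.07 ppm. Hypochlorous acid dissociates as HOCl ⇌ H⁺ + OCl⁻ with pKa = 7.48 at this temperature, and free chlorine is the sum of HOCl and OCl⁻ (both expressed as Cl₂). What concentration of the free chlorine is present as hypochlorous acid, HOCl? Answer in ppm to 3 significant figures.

0.804 ppm

[OCl⁻]/[HOCl] = 10^(pH − pKa) = 10^(7.0 − 7.48) = 10^-0.48 = 0.3311.
Fraction as HOCl = 1 / (1 + 0.3311) = 0.7512.
HOCl = 0.7512 × 1.07 ppm = 0.8038 ppm.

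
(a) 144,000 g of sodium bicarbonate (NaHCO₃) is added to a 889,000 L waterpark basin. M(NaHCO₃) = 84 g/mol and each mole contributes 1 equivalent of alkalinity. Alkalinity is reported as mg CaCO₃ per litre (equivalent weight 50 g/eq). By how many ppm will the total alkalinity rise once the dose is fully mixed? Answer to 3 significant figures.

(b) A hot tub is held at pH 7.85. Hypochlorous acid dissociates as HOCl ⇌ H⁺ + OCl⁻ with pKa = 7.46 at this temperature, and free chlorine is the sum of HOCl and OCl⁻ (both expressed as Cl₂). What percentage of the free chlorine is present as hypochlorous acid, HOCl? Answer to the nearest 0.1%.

(a) Moles of NaHCO₃: 144,000 g ÷ 84 g/mol = 1714 mol → 1714 eq of alkalinity.
(a) As CaCO₃: 1714 eq × 50 g/eq = 85,710 g.
(a) Rise: 85,710 g / 889,000 L × 1000 = 96.42 mg/L.

(b) [OCl⁻]/[HOCl] = 10^(pH − pKa) = 10^(7.85 − 7.46) = 10^0.39 = 2.455.
(b) Fraction as HOCl = 1 / (1 + 2.455) = 0.2895.

(a) 96.4 ppm; (b) 28.9%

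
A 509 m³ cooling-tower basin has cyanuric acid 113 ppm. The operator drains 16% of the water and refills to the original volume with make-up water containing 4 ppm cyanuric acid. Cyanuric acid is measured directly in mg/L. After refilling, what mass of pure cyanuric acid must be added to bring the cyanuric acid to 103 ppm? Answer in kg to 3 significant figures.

Volume: 509 m³ = 509,000 L.
After draining 16% and refilling: 113 × 0.84 + 4 × 0.16 = 95.56 ppm.
Deficit to target: 103 − 95.56 = 7.44 mg/L.
Mass: 7.44 mg/L × 509,000 L = 3787 g cyanuric acid.

3.79 kg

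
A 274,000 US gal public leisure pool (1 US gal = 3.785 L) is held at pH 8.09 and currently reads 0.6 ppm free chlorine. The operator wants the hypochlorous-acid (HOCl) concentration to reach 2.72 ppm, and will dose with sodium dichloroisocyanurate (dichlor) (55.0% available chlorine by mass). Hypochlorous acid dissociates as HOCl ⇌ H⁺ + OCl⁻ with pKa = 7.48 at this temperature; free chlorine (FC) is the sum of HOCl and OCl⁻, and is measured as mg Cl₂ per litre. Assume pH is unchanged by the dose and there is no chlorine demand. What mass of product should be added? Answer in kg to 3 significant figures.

Volume: 274,000 US gal × 3.785 L/gal = 1,037,090 L.
[OCl⁻]/[HOCl] = 10^(pH − pKa) = 10^(8.09 − 7.48) = 4.074; fraction as HOCl = 1/(1 + 4.074) = 0.1971.
Free chlorine required for 2.72 ppm HOCl: 2.72 / 0.1971 = 13.8 ppm.
FC to add: 13.8 − 0.6 = 13.2 mg/L as Cl₂.
Cl₂ equivalent: 13.2 mg/L × 1,037,090 L = 13,690 g.
Product at 55.0% available Cl: 13,690 / 0.55 = 24,890 g.

24.9 kg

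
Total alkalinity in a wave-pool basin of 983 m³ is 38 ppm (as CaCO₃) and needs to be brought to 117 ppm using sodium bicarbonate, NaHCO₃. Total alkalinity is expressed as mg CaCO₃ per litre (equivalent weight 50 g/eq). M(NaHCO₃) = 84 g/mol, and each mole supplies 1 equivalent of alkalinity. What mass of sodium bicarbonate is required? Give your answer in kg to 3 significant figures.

Volume: 983 m³ = 983,000 L.
Alkalinity to add: (117 − 38) = 79 mg/L as CaCO₃ × 983,000 L = 77,660 g as CaCO₃.
Equivalents: 77,660 g ÷ 50 g/eq = 1553 eq.
NaHCO₃ supplies 1 eq per mole → 1553 mol.
Mass: 1553 mol × 84 g/mol = 130,500 g.

130 kg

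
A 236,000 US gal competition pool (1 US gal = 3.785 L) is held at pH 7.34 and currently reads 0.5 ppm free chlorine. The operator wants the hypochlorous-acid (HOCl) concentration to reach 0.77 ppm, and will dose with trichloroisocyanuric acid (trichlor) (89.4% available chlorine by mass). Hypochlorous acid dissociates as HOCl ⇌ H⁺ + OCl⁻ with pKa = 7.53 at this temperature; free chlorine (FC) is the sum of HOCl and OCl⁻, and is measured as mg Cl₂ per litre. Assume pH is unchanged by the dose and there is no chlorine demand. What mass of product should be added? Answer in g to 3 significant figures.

767 g

Volume: 236,000 US gal × 3.785 L/gal = 893,260 L.
[OCl⁻]/[HOCl] = 10^(pH − pKa) = 10^(7.34 − 7.53) = 0.6457; fraction as HOCl = 1/(1 + 0.6457) = 0.6077.
Free chlorine required for 0.77 ppm HOCl: 0.77 / 0.6077 = 1.267 ppm.
FC to add: 1.267 − 0.5 = 0.7672 mg/L as Cl₂.
Cl₂ equivalent: 0.7672 mg/L × 893,260 L = 685.3 g.
Product at 89.4% available Cl: 685.3 / 0.894 = 766.5 g.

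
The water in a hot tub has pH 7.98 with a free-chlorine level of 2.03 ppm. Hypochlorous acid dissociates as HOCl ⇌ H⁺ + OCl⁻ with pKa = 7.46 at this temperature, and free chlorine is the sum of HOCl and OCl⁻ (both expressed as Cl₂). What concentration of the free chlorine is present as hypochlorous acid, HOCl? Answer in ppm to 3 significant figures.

[OCl⁻]/[HOCl] = 10^(pH − pKa) = 10^(7.98 − 7.46) = 10^0.52 = 3.311.
Fraction as HOCl = 1 / (1 + 3.311) = 0.2319.
HOCl = 0.2319 × 2.03 ppm = 0.4709 ppm.

0.471 ppm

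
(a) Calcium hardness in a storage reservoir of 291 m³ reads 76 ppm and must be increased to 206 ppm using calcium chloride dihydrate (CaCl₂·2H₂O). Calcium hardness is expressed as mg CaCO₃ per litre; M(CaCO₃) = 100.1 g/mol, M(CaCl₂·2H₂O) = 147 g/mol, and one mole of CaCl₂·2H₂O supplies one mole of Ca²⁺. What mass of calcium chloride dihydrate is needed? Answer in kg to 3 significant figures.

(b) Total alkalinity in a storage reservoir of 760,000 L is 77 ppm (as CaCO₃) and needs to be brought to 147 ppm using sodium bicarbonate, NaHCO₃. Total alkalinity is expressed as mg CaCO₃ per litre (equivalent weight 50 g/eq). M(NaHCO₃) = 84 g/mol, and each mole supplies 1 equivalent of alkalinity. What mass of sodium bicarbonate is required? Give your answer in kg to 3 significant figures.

(a) Volume: 291 m³ = 291,000 L.
(a) Hardness to add: (206 − 76) = 130 mg/L as CaCO₃ × 291,000 L = 37,830 g as CaCO₃.
(a) Moles of Ca²⁺ (1 mol Ca²⁺ ≡ 1 mol CaCO₃): 37,830 / 100.1 g/mol = 377.9 mol.
(a) Mass of CaCl₂·2H₂O: 377.9 × 147 = 55,550 g.

(b) Alkalinity to add: (147 − 77) = 70 mg/L as CaCO₃ × 760,000 L = 53,200 g as CaCO₃.
(b) Equivalents: 53,200 g ÷ 50 g/eq = 1064 eq.
(b) NaHCO₃ supplies 1 eq per mole → 1064 mol.
(b) Mass: 1064 mol × 84 g/mol = 89,380 g.

(a) 55.6 kg; (b) 89.4 kg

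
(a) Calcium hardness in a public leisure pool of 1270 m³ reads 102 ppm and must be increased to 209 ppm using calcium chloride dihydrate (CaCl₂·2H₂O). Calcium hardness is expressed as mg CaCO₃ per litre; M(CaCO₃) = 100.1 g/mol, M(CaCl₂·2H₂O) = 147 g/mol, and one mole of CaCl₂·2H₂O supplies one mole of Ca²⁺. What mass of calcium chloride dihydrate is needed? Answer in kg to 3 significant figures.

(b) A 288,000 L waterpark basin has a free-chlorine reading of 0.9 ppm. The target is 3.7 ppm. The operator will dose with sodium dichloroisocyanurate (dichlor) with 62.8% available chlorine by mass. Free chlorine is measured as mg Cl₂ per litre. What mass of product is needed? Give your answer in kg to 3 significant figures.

(a) 200 kg; (b) 1.28 kg

(a) Volume: 1270 m³ = 1,270,000 L.
(a) Hardness to add: (209 − 102) = 107 mg/L as CaCO₃ × 1,270,000 L = 135,900 g as CaCO₃.
(a) Moles of Ca²⁺ (1 mol Ca²⁺ ≡ 1 mol CaCO₃): 135,900 / 100.1 g/mol = 1358 mol.
(a) Mass of CaCl₂·2H₂O: 1358 × 147 = 199,600 g.

(b) Chlorine deficit: 3.7 − 0.9 = 2.8 ppm = 2.8 mg/L as Cl₂.
(b) Cl₂ equivalent needed: 2.8 mg/L × 288,000 L = 806,400 mg = 806.4 g.
(b) Product at 62.8% available chlorine: 806.4 / 0.628 = 1284 g.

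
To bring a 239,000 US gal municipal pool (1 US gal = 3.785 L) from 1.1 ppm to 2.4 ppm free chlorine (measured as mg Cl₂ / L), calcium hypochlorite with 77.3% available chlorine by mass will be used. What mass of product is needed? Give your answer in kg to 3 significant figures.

1.52 kg

Volume: 239,000 US gal × 3.785 L/gal = 904,615 L.
Chlorine deficit: 2.4 − 1.1 = 1.3 ppm = 1.3 mg/L as Cl₂.
Cl₂ equivalent needed: 1.3 mg/L × 904,615 L = 1,176,000 mg = 1176 g.
Product at 77.3% available chlorine: 1176 / 0.773 = 1521 g.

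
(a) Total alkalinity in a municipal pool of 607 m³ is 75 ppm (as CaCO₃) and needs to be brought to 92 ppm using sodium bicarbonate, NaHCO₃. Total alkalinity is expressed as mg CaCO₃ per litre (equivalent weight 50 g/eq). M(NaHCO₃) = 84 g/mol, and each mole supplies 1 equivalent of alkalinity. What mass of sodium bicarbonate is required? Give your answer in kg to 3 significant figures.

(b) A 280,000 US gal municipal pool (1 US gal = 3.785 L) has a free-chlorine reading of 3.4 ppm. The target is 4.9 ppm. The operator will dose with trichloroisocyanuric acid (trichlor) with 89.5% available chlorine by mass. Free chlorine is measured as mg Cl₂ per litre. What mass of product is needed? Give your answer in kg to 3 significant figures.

(a) Volume: 607 m³ = 607,000 L.
(a) Alkalinity to add: (92 − 75) = 17 mg/L as CaCO₃ × 607,000 L = 10,320 g as CaCO₃.
(a) Equivalents: 10,320 g ÷ 50 g/eq = 206.4 eq.
(a) NaHCO₃ supplies 1 eq per mole → 206.4 mol.
(a) Mass: 206.4 mol × 84 g/mol = 17,340 g.

(b) Volume: 280,000 US gal × 3.785 L/gal = 1,059,800 L.
(b) Chlorine deficit: 4.9 − 3.4 = 1.5 ppm = 1.5 mg/L as Cl₂.
(b) Cl₂ equivalent needed: 1.5 mg/L × 1,059,800 L = 1,590,000 mg = 1590 g.
(b) Product at 89.5% available chlorine: 1590 / 0.895 = 1776 g.

(a) 17.3 kg; (b) 1.78 kg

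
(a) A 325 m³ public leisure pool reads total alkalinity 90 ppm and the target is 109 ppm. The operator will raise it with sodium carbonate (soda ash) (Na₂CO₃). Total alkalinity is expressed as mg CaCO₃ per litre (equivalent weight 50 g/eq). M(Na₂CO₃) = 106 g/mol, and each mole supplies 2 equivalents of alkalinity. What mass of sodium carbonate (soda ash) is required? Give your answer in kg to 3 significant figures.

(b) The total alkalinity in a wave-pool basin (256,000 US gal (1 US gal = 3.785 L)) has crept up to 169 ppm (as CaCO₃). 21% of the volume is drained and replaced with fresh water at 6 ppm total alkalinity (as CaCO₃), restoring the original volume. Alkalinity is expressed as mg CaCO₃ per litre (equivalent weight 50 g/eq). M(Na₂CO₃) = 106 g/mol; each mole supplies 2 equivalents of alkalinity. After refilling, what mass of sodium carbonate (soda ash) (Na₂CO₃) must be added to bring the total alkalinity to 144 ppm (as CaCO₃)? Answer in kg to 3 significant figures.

(a) 6.55 kg; (b) 9.48 kg

(a) Volume: 325 m³ = 325,000 L.
(a) Alkalinity to add: (109 − 90) = 19 mg/L as CaCO₃ × 325,000 L = 6175 g as CaCO₃.
(a) Equivalents: 6175 g ÷ 50 g/eq = 123.5 eq.
(a) Each mole of Na₂CO₃ supplies 2 eq, so 123.5 / 2 = 61.75 mol.
(a) Mass: 61.75 mol × 106 g/mol = 6546 g.

(b) Volume: 256,000 US gal × 3.785 L/gal = 968,960 L.
(b) After draining 21% and refilling: 169 × 0.79 + 6 × 0.21 = 134.77 ppm.
(b) Deficit to target: 144 − 134.77 = 9.23 mg/L.
(b) As CaCO₃: 9.23 mg/L × 968,960 L = 8944 g; ÷ 50 g/eq ÷ 2 = 89.44 mol Na₂CO₃.
(b) Mass: 89.44 × 106 = 9480 g.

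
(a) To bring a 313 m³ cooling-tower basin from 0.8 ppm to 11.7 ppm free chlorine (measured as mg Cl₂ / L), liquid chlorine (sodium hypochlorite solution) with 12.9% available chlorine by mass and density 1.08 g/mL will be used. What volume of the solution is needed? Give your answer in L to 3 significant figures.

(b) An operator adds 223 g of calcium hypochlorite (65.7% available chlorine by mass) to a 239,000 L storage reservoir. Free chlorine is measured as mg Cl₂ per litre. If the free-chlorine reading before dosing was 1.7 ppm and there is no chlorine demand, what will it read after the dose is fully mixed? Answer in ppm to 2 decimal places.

(a) 24.5 L; (b) 2.31 ppm

(a) Volume: 313 m³ = 313,000 L.
(a) Chlorine deficit: 11.7 − 0.8 = 10.9 ppm = 10.9 mg/L as Cl₂.
(a) Cl₂ equivalent needed: 10.9 mg/L × 313,000 L = 3,412,000 mg = 3412 g.
(a) Product at 12.9% available chlorine: 3412 / 0.129 = 26,450 g.
(a) Volume at density 1.08 g/mL: 26,450 g ÷ 1.08 g/mL = 24,490 mL.

(b) Available chlorine delivered: 223 g × 0.657 = 146.5 g as Cl₂.
(b) Concentration rise: 146.5 g / 239,000 L = 0.613 mg/L = 0.61 ppm.
(b) Final FC: 1.7 + 0.61 = 2.31 ppm.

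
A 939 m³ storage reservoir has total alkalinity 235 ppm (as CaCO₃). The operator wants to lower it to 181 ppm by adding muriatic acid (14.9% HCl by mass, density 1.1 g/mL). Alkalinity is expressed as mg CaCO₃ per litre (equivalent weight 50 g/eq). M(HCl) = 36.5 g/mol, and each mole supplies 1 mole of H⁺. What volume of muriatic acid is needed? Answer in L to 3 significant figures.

226 L

Volume: 939 m³ = 939,000 L.
Alkalinity to neutralize: (235 − 181) = 54 mg/L as CaCO₃ × 939,000 L = 50,710 g as CaCO₃.
Equivalents of H⁺ required: 50,710 ÷ 50 g/eq = 1014 eq = 1014 mol HCl.
Mass of HCl: 1014 × 36.5 = 37,020 g.
Mass of 14.9% solution: 37,020 / 0.149 = 248,400 g.
Volume: 248,400 g ÷ 1.1 g/mL = 225,800 mL.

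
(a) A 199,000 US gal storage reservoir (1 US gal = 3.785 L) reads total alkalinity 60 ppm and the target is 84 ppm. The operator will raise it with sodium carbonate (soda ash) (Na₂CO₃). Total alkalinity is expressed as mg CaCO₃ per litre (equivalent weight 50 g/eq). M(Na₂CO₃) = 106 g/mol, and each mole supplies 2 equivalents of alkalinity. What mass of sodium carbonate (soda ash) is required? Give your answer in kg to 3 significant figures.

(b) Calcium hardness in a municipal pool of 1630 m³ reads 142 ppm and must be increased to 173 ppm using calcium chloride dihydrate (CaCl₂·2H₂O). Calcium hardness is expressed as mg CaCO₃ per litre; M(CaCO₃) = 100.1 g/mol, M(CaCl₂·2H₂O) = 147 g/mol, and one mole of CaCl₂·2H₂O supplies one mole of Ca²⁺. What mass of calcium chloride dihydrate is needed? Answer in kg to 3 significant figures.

(a) Volume: 199,000 US gal × 3.785 L/gal = 753,215 L.
(a) Alkalinity to add: (84 − 60) = 24 mg/L as CaCO₃ × 753,215 L = 18,080 g as CaCO₃.
(a) Equivalents: 18,080 g ÷ 50 g/eq = 361.5 eq.
(a) Each mole of Na₂CO₃ supplies 2 eq, so 361.5 / 2 = 180.8 mol.
(a) Mass: 180.8 mol × 106 g/mol = 19,160 g.

(b) Volume: 1630 m³ = 1,630,000 L.
(b) Hardness to add: (173 − 142) = 31 mg/L as CaCO₃ × 1,630,000 L = 50,530 g as CaCO₃.
(b) Moles of Ca²⁺ (1 mol Ca²⁺ ≡ 1 mol CaCO₃): 50,530 / 100.1 g/mol = 504.8 mol.
(b) Mass of CaCl₂·2H₂O: 504.8 × 147 = 74,200 g.

(a) 19.2 kg; (b) 74.2 kg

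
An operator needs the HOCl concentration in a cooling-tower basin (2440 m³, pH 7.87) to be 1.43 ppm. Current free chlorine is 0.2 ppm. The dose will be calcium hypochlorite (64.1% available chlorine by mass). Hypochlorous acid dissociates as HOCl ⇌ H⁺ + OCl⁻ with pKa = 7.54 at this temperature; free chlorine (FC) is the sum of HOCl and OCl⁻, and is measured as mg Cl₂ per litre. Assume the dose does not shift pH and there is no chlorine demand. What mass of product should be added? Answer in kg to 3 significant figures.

Volume: 2440 m³ = 2,440,000 L.
[OCl⁻]/[HOCl] = 10^(pH − pKa) = 10^(7.87 − 7.54) = 2.138; fraction as HOCl = 1/(1 + 2.138) = 0.3187.
Free chlorine required for 1.43 ppm HOCl: 1.43 / 0.3187 = 4.487 ppm.
FC to add: 4.487 − 0.2 = 4.287 mg/L as Cl₂.
Cl₂ equivalent: 4.287 mg/L × 2,440,000 L = 10,460 g.
Product at 64.1% available Cl: 10,460 / 0.641 = 16,320 g.

16.3 kg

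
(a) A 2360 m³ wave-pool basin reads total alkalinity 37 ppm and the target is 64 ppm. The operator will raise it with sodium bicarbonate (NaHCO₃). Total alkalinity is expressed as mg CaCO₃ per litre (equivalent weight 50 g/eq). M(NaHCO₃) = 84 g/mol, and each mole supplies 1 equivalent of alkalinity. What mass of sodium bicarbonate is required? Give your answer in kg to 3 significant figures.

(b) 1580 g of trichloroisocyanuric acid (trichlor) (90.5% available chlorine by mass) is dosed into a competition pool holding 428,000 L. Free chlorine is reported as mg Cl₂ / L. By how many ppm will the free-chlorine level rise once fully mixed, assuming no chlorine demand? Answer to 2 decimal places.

(a) Volume: 2360 m³ = 2,360,000 L.
(a) Alkalinity to add: (64 − 37) = 27 mg/L as CaCO₃ × 2,360,000 L = 63,720 g as CaCO₃.
(a) Equivalents: 63,720 g ÷ 50 g/eq = 1274 eq.
(a) NaHCO₃ supplies 1 eq per mole → 1274 mol.
(a) Mass: 1274 mol × 84 g/mol = 107,000 g.

(b) Available chlorine delivered: 1580 g × 0.905 = 1430 g as Cl₂.
(b) Concentration rise: 1430 g / 428,000 L = 3.341 mg/L = 3.34 ppm.

(a) 107 kg; (b) 3.34 ppm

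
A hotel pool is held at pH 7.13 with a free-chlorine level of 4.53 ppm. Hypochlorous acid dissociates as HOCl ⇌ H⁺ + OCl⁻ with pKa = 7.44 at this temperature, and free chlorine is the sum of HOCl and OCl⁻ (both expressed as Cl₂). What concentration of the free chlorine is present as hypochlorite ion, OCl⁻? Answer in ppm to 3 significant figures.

[OCl⁻]/[HOCl] = 10^(pH − pKa) = 10^(7.13 − 7.44) = 10^-0.31 = 0.4898.
Fraction as HOCl = 1 / (1 + 0.4898) = 0.6712.
OCl⁻ = (1 − 0.6712) × 4.53 ppm = 1.489 ppm.

1.49 ppm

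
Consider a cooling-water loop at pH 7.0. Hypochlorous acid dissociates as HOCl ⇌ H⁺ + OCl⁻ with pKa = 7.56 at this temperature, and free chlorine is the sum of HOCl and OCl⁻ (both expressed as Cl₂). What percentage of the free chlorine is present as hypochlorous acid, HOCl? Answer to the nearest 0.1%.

[OCl⁻]/[HOCl] = 10^(pH − pKa) = 10^(7.0 − 7.56) = 10^-0.56 = 0.2754.
Fraction as HOCl = 1 / (1 + 0.2754) = 0.7841.

78.4%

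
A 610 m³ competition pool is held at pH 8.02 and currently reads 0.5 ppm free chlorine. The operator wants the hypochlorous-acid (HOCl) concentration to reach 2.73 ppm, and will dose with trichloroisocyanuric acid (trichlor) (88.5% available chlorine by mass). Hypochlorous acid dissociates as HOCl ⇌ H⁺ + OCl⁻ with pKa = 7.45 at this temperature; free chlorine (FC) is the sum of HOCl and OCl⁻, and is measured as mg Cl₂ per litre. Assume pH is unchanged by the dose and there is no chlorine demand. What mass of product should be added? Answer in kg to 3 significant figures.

8.53 kg

Volume: 610 m³ = 610,000 L.
[OCl⁻]/[HOCl] = 10^(pH − pKa) = 10^(8.02 − 7.45) = 3.715; fraction as HOCl = 1/(1 + 3.715) = 0.2121.
Free chlorine required for 2.73 ppm HOCl: 2.73 / 0.2121 = 12.87 ppm.
FC to add: 12.87 − 0.5 = 12.37 mg/L as Cl₂.
Cl₂ equivalent: 12.37 mg/L × 610,000 L = 7547 g.
Product at 88.5% available Cl: 7547 / 0.885 = 8528 g.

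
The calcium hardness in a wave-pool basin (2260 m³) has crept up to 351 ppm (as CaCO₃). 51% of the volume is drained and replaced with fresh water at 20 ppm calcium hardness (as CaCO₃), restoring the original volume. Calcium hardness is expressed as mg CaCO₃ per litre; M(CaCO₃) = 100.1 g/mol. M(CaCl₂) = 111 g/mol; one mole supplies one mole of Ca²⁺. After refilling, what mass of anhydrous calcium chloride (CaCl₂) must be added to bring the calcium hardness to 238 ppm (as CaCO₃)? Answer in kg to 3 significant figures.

140 kg

Volume: 2260 m³ = 2,260,000 L.
After draining 51% and refilling: 351 × 0.49 + 20 × 0.51 = 182.19 ppm.
Deficit to target: 238 − 182.19 = 55.81 mg/L.
As CaCO₃: 55.81 mg/L × 2,260,000 L = 126,100 g; ÷ 100.1 = 1260 mol Ca²⁺.
Mass: 1260 × 111 = 139,900 g.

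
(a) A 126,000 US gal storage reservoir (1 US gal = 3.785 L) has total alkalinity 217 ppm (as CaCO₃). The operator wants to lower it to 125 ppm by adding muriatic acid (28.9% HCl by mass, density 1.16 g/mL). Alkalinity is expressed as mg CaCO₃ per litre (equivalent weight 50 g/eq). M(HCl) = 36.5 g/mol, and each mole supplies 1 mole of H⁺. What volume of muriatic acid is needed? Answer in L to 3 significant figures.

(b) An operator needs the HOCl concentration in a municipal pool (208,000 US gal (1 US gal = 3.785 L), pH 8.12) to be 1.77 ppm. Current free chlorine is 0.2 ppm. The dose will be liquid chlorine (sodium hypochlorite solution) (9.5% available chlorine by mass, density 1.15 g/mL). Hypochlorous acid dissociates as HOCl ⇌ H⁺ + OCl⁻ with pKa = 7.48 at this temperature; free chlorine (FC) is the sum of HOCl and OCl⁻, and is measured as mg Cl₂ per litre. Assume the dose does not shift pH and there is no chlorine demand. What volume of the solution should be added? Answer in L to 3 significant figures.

(a) Volume: 126,000 US gal × 3.785 L/gal = 476,910 L.
(a) Alkalinity to neutralize: (217 − 125) = 92 mg/L as CaCO₃ × 476,910 L = 43,880 g as CaCO₃.
(a) Equivalents of H⁺ required: 43,880 ÷ 50 g/eq = 877.5 eq = 877.5 mol HCl.
(a) Mass of HCl: 877.5 × 36.5 = 32,030 g.
(a) Mass of 28.9% solution: 32,030 / 0.289 = 110,800 g.
(a) Volume: 110,800 g ÷ 1.16 g/mL = 95,540 mL.

(b) Volume: 208,000 US gal × 3.785 L/gal = 787,280 L.
(b) [OCl⁻]/[HOCl] = 10^(pH − pKa) = 10^(8.12 − 7.48) = 4.365; fraction as HOCl = 1/(1 + 4.365) = 0.1864.
(b) Free chlorine required for 1.77 ppm HOCl: 1.77 / 0.1864 = 9.496 ppm.
(b) FC to add: 9.496 − 0.2 = 9.296 mg/L as Cl₂.
(b) Cl₂ equivalent: 9.296 mg/L × 787,280 L = 7319 g.
(b) Product at 9.5% available Cl: 7319 / 0.095 = 77,040 g.
(b) Volume: 77,040 g ÷ 1.15 g/mL = 66,990 mL.

(a) 95.5 L; (b) 67.0 L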